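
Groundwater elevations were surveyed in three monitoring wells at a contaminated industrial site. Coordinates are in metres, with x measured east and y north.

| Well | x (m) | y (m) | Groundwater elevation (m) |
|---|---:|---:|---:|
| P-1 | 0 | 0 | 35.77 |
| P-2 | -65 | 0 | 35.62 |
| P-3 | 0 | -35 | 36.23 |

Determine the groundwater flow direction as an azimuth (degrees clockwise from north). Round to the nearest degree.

∂h/∂x = (35.62 − 35.77) / (-65 − 0) = +0.002308
∂h/∂y = (36.23 − 35.77) / (-35 − 0) = -0.01314
Flow direction (−∇h) has components (-0.002308 E, +0.01314 N).
Azimuth = atan2(E, N) = atan2(-0.002308, +0.01314) = 350.0° ≈ 350°.

350°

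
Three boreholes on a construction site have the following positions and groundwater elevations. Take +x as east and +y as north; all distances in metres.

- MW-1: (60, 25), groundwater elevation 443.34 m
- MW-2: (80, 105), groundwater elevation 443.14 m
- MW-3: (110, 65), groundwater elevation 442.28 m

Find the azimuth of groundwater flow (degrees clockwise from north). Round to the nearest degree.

098°

Taking MW-1 as reference: MW-2−MW-1 = (20, 80, -0.20); MW-3−MW-1 = (50, 40, -1.06).
Determinant of the coordinate differences = 20·40 − 50·80 = -3200.
∂h/∂x = [(-0.20)·40 − (-1.06)·80] / -3200 = -0.02400
∂h/∂y = [20·(-1.06) − 50·(-0.20)] / -3200 = +0.003500
Flow direction (−∇h) has components (+0.02400 E, -0.003500 N).
Azimuth = atan2(E, N) = atan2(+0.02400, -0.003500) = 98.3° ≈ 098°.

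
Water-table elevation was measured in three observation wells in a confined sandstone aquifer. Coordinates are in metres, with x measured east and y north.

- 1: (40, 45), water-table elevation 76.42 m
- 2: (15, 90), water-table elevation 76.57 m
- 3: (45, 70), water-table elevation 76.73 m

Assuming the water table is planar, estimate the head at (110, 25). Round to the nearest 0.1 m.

With h = a·x + b·y + c and 1 as origin, the differences give:
  (-25)·a + 45·b = +0.15
  5·a + 25·b = +0.31
Eliminate b (×25 and ×45, subtract): -850·a = -10.200 → a = ∂h/∂x = +0.01200
Back-substitute: b = ∂h/∂y = +0.01000.
h(110, 25) = 76.42 + (+0.01200)·(70) + (+0.01000)·(-20) = 76.42 +0.840 -0.200 = 77.060 m.

77.1 m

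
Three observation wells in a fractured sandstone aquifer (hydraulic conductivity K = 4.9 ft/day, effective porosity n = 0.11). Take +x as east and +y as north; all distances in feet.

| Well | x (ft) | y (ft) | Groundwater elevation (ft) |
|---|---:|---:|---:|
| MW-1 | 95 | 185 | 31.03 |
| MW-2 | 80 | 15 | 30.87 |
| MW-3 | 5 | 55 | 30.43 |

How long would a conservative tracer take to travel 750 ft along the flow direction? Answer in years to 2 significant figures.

7.6 years

With h = a·x + b·y + c and MW-1 as origin, the differences give:
  (-15)·a + (-170)·b = -0.16
  (-90)·a + (-130)·b = -0.60
Eliminate b (×(-130) and ×(-170), subtract): -13350·a = -81.200 → a = ∂h/∂x = +0.006082
Back-substitute: b = ∂h/∂y = +0.0004045.
|∇h| = √(0.006082² + 0.0004045²) = 0.006095
Seepage velocity v = K·i/n = 4.9 × 0.006095 / 0.11 = 0.2715 ft/day.
t = 750 / 0.2715 = 2762 days = 7.56 years.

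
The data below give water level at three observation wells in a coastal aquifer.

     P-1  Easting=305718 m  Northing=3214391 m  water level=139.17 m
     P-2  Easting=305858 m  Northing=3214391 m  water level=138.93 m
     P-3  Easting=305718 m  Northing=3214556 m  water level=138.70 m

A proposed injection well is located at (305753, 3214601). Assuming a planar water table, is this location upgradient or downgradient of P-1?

downgradient

∂h/∂x = (138.93 − 139.17) / (305858 − 305718) = -0.001714
∂h/∂y = (138.70 − 139.17) / (3214556 − 3214391) = -0.002848
Head at (305753, 3214601) = 139.17 + (-0.001714)·(35) + (-0.002848)·(210) = 138.51 m.
That is lower than the 139.17 m at P-1, so the point is downgradient.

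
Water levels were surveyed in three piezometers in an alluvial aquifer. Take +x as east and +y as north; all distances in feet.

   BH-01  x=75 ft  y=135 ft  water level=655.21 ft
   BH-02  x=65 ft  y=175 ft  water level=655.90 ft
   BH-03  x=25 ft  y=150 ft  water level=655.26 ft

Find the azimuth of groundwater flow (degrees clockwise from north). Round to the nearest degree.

194°

Differences from BH-01: to BH-02 (Δx, Δy, Δh) = (-10, 40, +0.69); to BH-03 = (-50, 15, +0.05).
Solve a·Δx + b·Δy = Δh: det = (-10)·15 − (-50)·40 = 1850.
∂h/∂x = [(+0.69)·15 − (+0.05)·40] / 1850 = +0.004514
∂h/∂y = [(-10)·(+0.05) − (-50)·(+0.69)] / 1850 = +0.01838
Flow direction (−∇h) has components (-0.004514 E, -0.01838 N).
Azimuth = atan2(E, N) = atan2(-0.004514, -0.01838) = 193.8° ≈ 194°.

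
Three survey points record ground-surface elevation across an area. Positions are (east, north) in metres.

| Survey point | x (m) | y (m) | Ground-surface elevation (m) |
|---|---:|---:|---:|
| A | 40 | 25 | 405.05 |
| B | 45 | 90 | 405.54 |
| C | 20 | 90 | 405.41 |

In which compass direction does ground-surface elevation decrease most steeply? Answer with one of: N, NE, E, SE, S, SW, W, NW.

SW

Taking A as reference: B−A = (5, 65, +0.49); C−A = (-20, 65, +0.36).
Determinant of the coordinate differences = 5·65 − (-20)·65 = 1625.
∂z/∂x = [(+0.49)·65 − (+0.36)·65] / 1625 = +0.005200
∂z/∂y = [5·(+0.36) − (-20)·(+0.49)] / 1625 = +0.007138
Steepest decrease is along −∇f = (-0.005200 E, -0.007138 N) → southwest.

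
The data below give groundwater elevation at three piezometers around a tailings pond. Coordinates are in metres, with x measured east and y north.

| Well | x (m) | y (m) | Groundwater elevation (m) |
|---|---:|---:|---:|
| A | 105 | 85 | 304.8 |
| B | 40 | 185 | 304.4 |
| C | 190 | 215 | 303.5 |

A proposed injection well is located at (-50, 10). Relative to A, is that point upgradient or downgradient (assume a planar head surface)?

With h = a·x + b·y + c and A as origin, the differences give:
  (-65)·a + 100·b = -0.4
  85·a + 130·b = -1.3
Eliminate b (×130 and ×100, subtract): -16950·a = 78.00 → a = ∂h/∂x = -0.004602
Back-substitute: b = ∂h/∂y = -0.006991.
Head at (-50, 10) = 304.8 + (-0.004602)·(-155) + (-0.006991)·(-75) = 306.04 m.
That is higher than the 304.8 m at A, so the point is upgradient.

upgradient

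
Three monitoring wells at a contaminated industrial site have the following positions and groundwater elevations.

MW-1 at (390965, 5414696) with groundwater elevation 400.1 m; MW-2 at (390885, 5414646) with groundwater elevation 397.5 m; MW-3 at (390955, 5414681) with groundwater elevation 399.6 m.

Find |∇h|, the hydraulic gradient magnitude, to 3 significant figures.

0.0283

Differences from MW-1: to MW-2 (Δx, Δy, Δh) = (-80, -50, -2.6); to MW-3 = (-10, -15, -0.5).
Solve a·Δx + b·Δy = Δh: det = (-80)·(-15) − (-10)·(-50) = 700.
∂h/∂x = [(-2.6)·(-15) − (-0.5)·(-50)] / 700 = +0.02000
∂h/∂y = [(-80)·(-0.5) − (-10)·(-2.6)] / 700 = +0.02000
|∇h| = √(0.02000² + 0.02000²) = 0.02828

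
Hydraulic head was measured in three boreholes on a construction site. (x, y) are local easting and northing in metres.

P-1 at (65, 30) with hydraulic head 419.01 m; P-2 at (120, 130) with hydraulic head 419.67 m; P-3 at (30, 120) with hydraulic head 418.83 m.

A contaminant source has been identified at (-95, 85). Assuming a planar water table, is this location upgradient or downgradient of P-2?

downgradient

With h = a·x + b·y + c and P-1 as origin, the differences give:
  55·a + 100·b = +0.66
  (-35)·a + 90·b = -0.18
Eliminate b (×90 and ×100, subtract): 8450·a = 77.400 → a = ∂h/∂x = +0.009160
Back-substitute: b = ∂h/∂y = +0.001562.
Head at (-95, 85) = 419.01 + (+0.009160)·(-160) + (+0.001562)·(55) = 417.63 m.
That is lower than the 419.67 m at P-2, so the point is downgradient.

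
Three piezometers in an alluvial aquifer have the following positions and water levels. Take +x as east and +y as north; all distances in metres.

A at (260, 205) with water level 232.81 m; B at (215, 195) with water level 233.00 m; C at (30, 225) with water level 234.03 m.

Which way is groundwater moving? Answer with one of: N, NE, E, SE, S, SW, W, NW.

SE

Taking A as reference: B−A = (-45, -10, +0.19); C−A = (-230, 20, +1.22).
Solve a·Δx + b·Δy = Δh: det = (-45)·20 − (-230)·(-10) = -3200.
∂h/∂x = [(+0.19)·20 − (+1.22)·(-10)] / -3200 = -0.005000
∂h/∂y = [(-45)·(+1.22) − (-230)·(+0.19)] / -3200 = +0.003500
Flow = −∇h = (+0.005000 east, -0.003500 north), which points southeast.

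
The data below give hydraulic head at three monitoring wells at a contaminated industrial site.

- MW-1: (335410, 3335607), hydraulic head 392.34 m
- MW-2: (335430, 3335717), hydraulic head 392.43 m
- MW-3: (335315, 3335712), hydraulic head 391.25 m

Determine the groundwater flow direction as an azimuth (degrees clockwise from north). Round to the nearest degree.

Taking MW-1 as reference: MW-2−MW-1 = (20, 110, +0.09); MW-3−MW-1 = (-95, 105, -1.09).
Solve a·Δx + b·Δy = Δh: det = 20·105 − (-95)·110 = 12550.
∂h/∂x = [(+0.09)·105 − (-1.09)·110] / 12550 = +0.01031
∂h/∂y = [20·(-1.09) − (-95)·(+0.09)] / 12550 = -0.001056
Flow direction (−∇h) has components (-0.01031 E, +0.001056 N).
Azimuth = atan2(E, N) = atan2(-0.01031, +0.001056) = 275.8° ≈ 276°.

276°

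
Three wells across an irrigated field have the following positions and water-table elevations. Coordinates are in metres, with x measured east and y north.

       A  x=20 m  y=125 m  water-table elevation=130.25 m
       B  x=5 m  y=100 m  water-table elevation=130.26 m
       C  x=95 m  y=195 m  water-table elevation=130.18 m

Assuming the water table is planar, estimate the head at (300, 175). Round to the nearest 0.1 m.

129.9 m

With h = a·x + b·y + c and A as origin, the differences give:
  (-15)·a + (-25)·b = +0.01
  75·a + 70·b = -0.07
Eliminate b (×70 and ×(-25), subtract): 825·a = -1.050 → a = ∂h/∂x = -0.001273
Back-substitute: b = ∂h/∂y = +0.0003636.
h(300, 175) = 130.25 + (-0.001273)·(280) + (+0.0003636)·(50) = 130.25 -0.356 +0.018 = 129.912 m.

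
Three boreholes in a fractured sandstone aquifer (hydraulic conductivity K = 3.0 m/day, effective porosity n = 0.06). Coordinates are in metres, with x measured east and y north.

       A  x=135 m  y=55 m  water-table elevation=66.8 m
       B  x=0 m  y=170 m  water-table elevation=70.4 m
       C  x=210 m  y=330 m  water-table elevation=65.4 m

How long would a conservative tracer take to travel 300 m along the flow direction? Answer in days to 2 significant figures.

240 days

Differences from A: to B (Δx, Δy, Δh) = (-135, 115, +3.6); to C = (75, 275, -1.4).
Determinant of the coordinate differences = (-135)·275 − 75·115 = -45750.
∂h/∂x = [(+3.6)·275 − (-1.4)·115] / -45750 = -0.02516
∂h/∂y = [(-135)·(-1.4) − 75·(+3.6)] / -45750 = +0.001770
|∇h| = √(-0.02516² + 0.001770²) = 0.02522
Seepage velocity v = K·i/n = 3.0 × 0.02522 / 0.06 = 1.261 m/day.
t = 300 / 1.261 = 237.9 days.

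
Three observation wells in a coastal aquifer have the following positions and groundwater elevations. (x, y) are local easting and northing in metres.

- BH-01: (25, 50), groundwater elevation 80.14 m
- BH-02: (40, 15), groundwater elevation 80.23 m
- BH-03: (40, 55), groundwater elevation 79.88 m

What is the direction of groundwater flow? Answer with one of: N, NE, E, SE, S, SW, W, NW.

With h = a·x + b·y + c and BH-01 as origin, the differences give:
  15·a + (-35)·b = +0.09
  15·a + 5·b = -0.26
Eliminate b (×5 and ×(-35), subtract): 600·a = -8.650 → a = ∂h/∂x = -0.01442
Back-substitute: b = ∂h/∂y = -0.008750.
Flow = −∇h = (+0.01442 east, +0.008750 north), which points northeast.

NE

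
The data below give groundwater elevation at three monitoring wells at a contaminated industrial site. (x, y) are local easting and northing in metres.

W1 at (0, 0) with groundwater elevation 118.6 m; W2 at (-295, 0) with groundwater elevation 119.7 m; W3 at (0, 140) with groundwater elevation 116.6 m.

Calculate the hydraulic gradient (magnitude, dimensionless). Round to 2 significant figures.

0.015

∂h/∂x = (119.7 − 118.6) / (-295 − 0) = -0.003729
∂h/∂y = (116.6 − 118.6) / (140 − 0) = -0.01429
|∇h| = √(-0.003729² + -0.01429²) = 0.01477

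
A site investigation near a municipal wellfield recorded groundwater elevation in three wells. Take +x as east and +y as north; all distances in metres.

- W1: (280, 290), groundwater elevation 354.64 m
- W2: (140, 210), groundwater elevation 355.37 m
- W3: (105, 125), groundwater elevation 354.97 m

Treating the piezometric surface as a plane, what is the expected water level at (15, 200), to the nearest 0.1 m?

Three-point gradient (reference W1): Δ to W2 = (-140, -80, +0.73), Δ to W3 = (-175, -165, +0.33).
∂h/∂x = -0.01034, ∂h/∂y = +0.008962 (det = 9100).
h(15, 200) = 354.64 + (-0.01034)·(-265) + (+0.008962)·(-90) = 354.64 +2.739 -0.807 = 356.572 m.

356.6 m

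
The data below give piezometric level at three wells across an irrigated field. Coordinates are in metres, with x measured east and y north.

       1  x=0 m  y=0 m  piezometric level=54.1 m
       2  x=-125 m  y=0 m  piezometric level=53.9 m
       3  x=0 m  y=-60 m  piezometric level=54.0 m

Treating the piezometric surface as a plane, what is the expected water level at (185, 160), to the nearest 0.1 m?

54.7 m

∂h/∂x = (53.9 − 54.1) / (-125 − 0) = +0.001600
∂h/∂y = (54.0 − 54.1) / (-60 − 0) = +0.001667
h(185, 160) = 54.1 + (+0.001600)·(185) + (+0.001667)·(160) = 54.1 +0.296 +0.267 = 54.663 m.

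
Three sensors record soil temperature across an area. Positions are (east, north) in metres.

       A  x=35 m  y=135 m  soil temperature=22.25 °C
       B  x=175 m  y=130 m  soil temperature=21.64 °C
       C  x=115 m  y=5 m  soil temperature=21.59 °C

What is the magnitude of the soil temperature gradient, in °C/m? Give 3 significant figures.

0.00492 °C/m

Differences from A: to B (Δx, Δy, Δh) = (140, -5, -0.61); to C = (80, -130, -0.66).
Solve a·Δx + b·Δy = ΔT: det = 140·(-130) − 80·(-5) = -17800.
∂T/∂x = [(-0.61)·(-130) − (-0.66)·(-5)] / -17800 = -0.004270
∂T/∂y = [140·(-0.66) − 80·(-0.61)] / -17800 = +0.002449
|∇f| = √(-0.004270² + 0.002449²) = 0.004922 °C/m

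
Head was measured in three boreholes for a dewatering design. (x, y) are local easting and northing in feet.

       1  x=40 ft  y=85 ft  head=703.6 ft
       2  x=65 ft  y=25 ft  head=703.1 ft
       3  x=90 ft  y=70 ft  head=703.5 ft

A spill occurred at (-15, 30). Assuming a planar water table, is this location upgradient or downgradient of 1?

downgradient

Taking 1 as reference: 2−1 = (25, -60, -0.5); 3−1 = (50, -15, -0.1).
Solve a·Δx + b·Δy = Δh: det = 25·(-15) − 50·(-60) = 2625.
∂h/∂x = [(-0.5)·(-15) − (-0.1)·(-60)] / 2625 = +0.0005714
∂h/∂y = [25·(-0.1) − 50·(-0.5)] / 2625 = +0.008571
Head at (-15, 30) = 703.6 + (+0.0005714)·(-55) + (+0.008571)·(-55) = 703.10 ft.
That is lower than the 703.6 ft at 1, so the point is downgradient.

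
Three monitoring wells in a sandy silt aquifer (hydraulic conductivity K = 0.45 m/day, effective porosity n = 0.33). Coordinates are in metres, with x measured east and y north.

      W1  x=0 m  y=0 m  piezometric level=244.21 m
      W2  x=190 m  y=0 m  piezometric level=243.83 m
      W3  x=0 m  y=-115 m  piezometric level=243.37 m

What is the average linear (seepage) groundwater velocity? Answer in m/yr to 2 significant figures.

∂h/∂x = (243.83 − 244.21) / (190 − 0) = -0.002000
∂h/∂y = (243.37 − 244.21) / (-115 − 0) = +0.007304
|∇h| = √(-0.002000² + 0.007304²) = 0.007573
Seepage velocity v = K·i/n = 0.45 × 0.007573 / 0.33 = 0.01033 m/day = 3.773 m/yr.

3.8 m/yr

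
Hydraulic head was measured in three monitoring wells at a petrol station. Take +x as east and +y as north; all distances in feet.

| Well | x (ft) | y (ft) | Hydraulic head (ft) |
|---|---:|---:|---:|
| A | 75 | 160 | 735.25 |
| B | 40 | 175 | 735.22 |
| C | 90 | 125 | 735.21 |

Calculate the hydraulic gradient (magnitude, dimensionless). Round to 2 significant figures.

0.0025

With h = a·x + b·y + c and A as origin, the differences give:
  (-35)·a + 15·b = -0.03
  15·a + (-35)·b = -0.04
Eliminate b (×(-35) and ×15, subtract): 1000·a = 1.650 → a = ∂h/∂x = +0.001650
Back-substitute: b = ∂h/∂y = +0.001850.
|∇h| = √(0.001650² + 0.001850²) = 0.002479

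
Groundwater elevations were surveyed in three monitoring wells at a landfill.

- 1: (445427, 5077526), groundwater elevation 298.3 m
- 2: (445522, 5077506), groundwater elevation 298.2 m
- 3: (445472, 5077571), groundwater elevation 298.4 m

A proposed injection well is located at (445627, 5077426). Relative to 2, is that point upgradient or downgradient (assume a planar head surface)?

downgradient

Differences from 1: to 2 (Δx, Δy, Δh) = (95, -20, -0.1); to 3 = (45, 45, +0.1).
Determinant of the coordinate differences = 95·45 − 45·(-20) = 5175.
∂h/∂x = [(-0.1)·45 − (+0.1)·(-20)] / 5175 = -0.0004831
∂h/∂y = [95·(+0.1) − 45·(-0.1)] / 5175 = +0.002705
Head at (445627, 5077426) = 298.3 + (-0.0004831)·(200) + (+0.002705)·(-100) = 297.93 m.
That is lower than the 298.2 m at 2, so the point is downgradient.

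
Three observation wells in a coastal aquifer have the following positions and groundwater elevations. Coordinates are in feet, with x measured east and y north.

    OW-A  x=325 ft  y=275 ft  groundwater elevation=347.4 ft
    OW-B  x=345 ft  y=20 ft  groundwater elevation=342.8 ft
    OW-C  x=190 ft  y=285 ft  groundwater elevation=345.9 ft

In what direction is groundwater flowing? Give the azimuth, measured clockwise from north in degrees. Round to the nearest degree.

213°

With h = a·x + b·y + c and OW-A as origin, the differences give:
  20·a + (-255)·b = -4.6
  (-135)·a + 10·b = -1.5
Eliminate b (×10 and ×(-255), subtract): -34225·a = -428.50 → a = ∂h/∂x = +0.01252
Back-substitute: b = ∂h/∂y = +0.01902.
Flow direction (−∇h) has components (-0.01252 E, -0.01902 N).
Azimuth = atan2(E, N) = atan2(-0.01252, -0.01902) = 213.4° ≈ 213°.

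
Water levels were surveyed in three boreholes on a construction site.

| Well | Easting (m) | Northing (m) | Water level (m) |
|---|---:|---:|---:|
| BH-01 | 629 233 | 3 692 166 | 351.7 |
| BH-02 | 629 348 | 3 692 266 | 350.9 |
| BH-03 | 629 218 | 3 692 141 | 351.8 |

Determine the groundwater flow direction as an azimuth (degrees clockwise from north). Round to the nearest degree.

093°

Differences from BH-01: to BH-02 (Δx, Δy, Δh) = (115, 100, -0.8); to BH-03 = (-15, -25, +0.1).
Solve a·Δx + b·Δy = Δh: det = 115·(-25) − (-15)·100 = -1375.
∂h/∂x = [(-0.8)·(-25) − (+0.1)·100] / -1375 = -0.007273
∂h/∂y = [115·(+0.1) − (-15)·(-0.8)] / -1375 = +0.0003636
Flow direction (−∇h) has components (+0.007273 E, -0.0003636 N).
Azimuth = atan2(E, N) = atan2(+0.007273, -0.0003636) = 92.9° ≈ 093°.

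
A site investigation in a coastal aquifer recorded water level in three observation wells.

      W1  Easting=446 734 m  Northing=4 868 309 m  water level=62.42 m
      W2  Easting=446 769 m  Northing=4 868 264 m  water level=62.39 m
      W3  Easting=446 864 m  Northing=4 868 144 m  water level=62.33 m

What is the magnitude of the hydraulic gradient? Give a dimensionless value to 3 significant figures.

0.0156

Taking W1 as reference: W2−W1 = (35, -45, -0.03); W3−W1 = (130, -165, -0.09).
Solve a·Δx + b·Δy = Δh: det = 35·(-165) − 130·(-45) = 75.
∂h/∂x = [(-0.03)·(-165) − (-0.09)·(-45)] / 75 = +0.01200
∂h/∂y = [35·(-0.09) − 130·(-0.03)] / 75 = +0.01000
|∇h| = √(0.01200² + 0.01000²) = 0.01562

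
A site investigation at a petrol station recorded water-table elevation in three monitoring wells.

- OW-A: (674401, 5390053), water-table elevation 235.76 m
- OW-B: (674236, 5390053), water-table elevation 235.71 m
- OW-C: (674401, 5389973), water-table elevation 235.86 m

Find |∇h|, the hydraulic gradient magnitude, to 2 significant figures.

0.0013

∂h/∂x = (235.71 − 235.76) / (674236 − 674401) = +0.0003030
∂h/∂y = (235.86 − 235.76) / (5389973 − 5390053) = -0.001250
|∇h| = √(0.0003030² + -0.001250²) = 0.001286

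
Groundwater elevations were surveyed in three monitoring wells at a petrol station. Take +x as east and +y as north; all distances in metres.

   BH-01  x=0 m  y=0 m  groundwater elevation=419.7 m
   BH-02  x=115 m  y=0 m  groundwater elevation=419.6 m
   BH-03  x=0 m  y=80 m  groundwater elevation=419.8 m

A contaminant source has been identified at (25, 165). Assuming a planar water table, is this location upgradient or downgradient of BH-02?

∂h/∂x = (419.6 − 419.7) / (115 − 0) = -0.0008696
∂h/∂y = (419.8 − 419.7) / (80 − 0) = +0.001250
Head at (25, 165) = 419.7 + (-0.0008696)·(25) + (+0.001250)·(165) = 419.88 m.
That is higher than the 419.6 m at BH-02, so the point is upgradient.

upgradient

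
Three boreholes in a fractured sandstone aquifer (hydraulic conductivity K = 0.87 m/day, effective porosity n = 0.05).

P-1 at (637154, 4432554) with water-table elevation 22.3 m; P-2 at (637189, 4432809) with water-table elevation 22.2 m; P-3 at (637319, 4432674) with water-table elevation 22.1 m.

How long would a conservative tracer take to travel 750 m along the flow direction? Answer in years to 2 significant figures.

Taking P-1 as reference: P-2−P-1 = (35, 255, -0.1); P-3−P-1 = (165, 120, -0.2).
Solve a·Δx + b·Δy = Δh: det = 35·120 − 165·255 = -37875.
∂h/∂x = [(-0.1)·120 − (-0.2)·255] / -37875 = -0.001030
∂h/∂y = [35·(-0.2) − 165·(-0.1)] / -37875 = -0.0002508
|∇h| = √(-0.001030² + -0.0002508²) = 0.00106
Seepage velocity v = K·i/n = 0.87 × 0.00106 / 0.05 = 0.01844 m/day.
t = 750 / 0.01844 = 4.067e+04 days = 111 years.

110 years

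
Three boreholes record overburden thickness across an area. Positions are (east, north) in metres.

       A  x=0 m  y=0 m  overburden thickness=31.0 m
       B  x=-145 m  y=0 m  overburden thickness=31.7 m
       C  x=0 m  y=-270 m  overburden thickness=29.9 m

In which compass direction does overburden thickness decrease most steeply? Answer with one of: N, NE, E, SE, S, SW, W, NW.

∂d/∂x = (31.7 − 31.0) / (-145 − 0) = -0.004828
∂d/∂y = (29.9 − 31.0) / (-270 − 0) = +0.004074
Steepest decrease is along −∇f = (+0.004828 E, -0.004074 N) → southeast.

SE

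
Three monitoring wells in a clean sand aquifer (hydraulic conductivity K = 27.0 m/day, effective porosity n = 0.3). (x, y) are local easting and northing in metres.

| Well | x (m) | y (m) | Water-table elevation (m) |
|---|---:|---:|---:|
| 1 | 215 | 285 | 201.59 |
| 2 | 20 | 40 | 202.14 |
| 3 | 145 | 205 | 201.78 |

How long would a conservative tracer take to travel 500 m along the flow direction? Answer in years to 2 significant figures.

8.0 years

Differences from 1: to 2 (Δx, Δy, Δh) = (-195, -245, +0.55); to 3 = (-70, -80, +0.19).
Determinant of the coordinate differences = (-195)·(-80) − (-70)·(-245) = -1550.
∂h/∂x = [(+0.55)·(-80) − (+0.19)·(-245)] / -1550 = -0.001645
∂h/∂y = [(-195)·(+0.19) − (-70)·(+0.55)] / -1550 = -0.0009355
|∇h| = √(-0.001645² + -0.0009355²) = 0.001892
Seepage velocity v = K·i/n = 27.0 × 0.001892 / 0.3 = 0.1703 m/day.
t = 500 / 0.1703 = 2936 days = 8.04 years.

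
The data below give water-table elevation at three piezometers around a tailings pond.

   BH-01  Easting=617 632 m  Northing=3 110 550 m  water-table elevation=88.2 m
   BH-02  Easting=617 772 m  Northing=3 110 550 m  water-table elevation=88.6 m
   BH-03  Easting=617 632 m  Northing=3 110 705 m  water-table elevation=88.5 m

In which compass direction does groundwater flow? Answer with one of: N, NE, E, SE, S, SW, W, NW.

SW

∂h/∂x = (88.6 − 88.2) / (617772 − 617632) = +0.002857
∂h/∂y = (88.5 − 88.2) / (3110705 − 3110550) = +0.001935
Flow = −∇h = (-0.002857 east, -0.001935 north), which points southwest.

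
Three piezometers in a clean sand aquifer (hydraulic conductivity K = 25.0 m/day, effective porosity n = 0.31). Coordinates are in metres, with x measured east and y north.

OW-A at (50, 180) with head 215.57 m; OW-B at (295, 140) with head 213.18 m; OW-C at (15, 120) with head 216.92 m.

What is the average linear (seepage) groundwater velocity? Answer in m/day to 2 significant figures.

1.6 m/day

With h = a·x + b·y + c and OW-A as origin, the differences give:
  245·a + (-40)·b = -2.39
  (-35)·a + (-60)·b = +1.35
Eliminate b (×(-60) and ×(-40), subtract): -16100·a = 197.400 → a = ∂h/∂x = -0.01226
Back-substitute: b = ∂h/∂y = -0.01535.
|∇h| = √(-0.01226² + -0.01535²) = 0.01965
Seepage velocity v = K·i/n = 25.0 × 0.01965 / 0.31 = 1.585 m/day.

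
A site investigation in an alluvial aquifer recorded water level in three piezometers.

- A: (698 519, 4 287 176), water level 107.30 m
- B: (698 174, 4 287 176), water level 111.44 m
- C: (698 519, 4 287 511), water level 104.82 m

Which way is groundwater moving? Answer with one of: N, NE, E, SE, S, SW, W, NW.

NE

∂h/∂x = (111.44 − 107.30) / (698174 − 698519) = -0.01200
∂h/∂y = (104.82 − 107.30) / (4287511 − 4287176) = -0.007403
Flow = −∇h = (+0.01200 east, +0.007403 north), which points northeast.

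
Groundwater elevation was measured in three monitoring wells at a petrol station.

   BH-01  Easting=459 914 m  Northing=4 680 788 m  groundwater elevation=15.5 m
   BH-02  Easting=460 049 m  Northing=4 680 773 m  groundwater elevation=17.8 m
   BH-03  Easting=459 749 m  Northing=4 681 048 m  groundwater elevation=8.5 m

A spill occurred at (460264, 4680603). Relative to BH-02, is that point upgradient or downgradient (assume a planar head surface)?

upgradient

Differences from BH-01: to BH-02 (Δx, Δy, Δh) = (135, -15, +2.3); to BH-03 = (-165, 260, -7.0).
Determinant of the coordinate differences = 135·260 − (-165)·(-15) = 32625.
∂h/∂x = [(+2.3)·260 − (-7.0)·(-15)] / 32625 = +0.01511
∂h/∂y = [135·(-7.0) − (-165)·(+2.3)] / 32625 = -0.01733
Head at (460264, 4680603) = 15.5 + (+0.01511)·(350) + (-0.01733)·(-185) = 24.00 m.
That is higher than the 17.8 m at BH-02, so the point is upgradient.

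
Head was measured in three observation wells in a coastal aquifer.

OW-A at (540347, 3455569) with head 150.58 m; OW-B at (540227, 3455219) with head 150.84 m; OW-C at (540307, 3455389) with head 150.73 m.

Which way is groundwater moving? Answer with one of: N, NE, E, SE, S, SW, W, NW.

With h = a·x + b·y + c and OW-A as origin, the differences give:
  (-120)·a + (-350)·b = +0.26
  (-40)·a + (-180)·b = +0.15
Eliminate b (×(-180) and ×(-350), subtract): 7600·a = 5.700 → a = ∂h/∂x = +0.0007500
Back-substitute: b = ∂h/∂y = -0.0010000.
Flow = −∇h = (-0.0007500 east, +0.0010000 north), which points northwest.

NW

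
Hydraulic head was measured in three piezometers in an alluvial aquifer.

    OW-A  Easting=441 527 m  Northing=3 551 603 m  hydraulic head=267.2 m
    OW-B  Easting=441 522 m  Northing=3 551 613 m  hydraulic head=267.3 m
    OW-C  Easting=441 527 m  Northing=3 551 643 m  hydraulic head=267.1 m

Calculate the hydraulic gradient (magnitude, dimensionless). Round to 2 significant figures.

Taking OW-A as reference: OW-B−OW-A = (-5, 10, +0.1); OW-C−OW-A = (0, 40, -0.1).
Solve a·Δx + b·Δy = Δh: det = (-5)·40 − 0·10 = -200.
∂h/∂x = [(+0.1)·40 − (-0.1)·10] / -200 = -0.02500
∂h/∂y = [(-5)·(-0.1) − 0·(+0.1)] / -200 = -0.002500
|∇h| = √(-0.02500² + -0.002500²) = 0.02512

0.025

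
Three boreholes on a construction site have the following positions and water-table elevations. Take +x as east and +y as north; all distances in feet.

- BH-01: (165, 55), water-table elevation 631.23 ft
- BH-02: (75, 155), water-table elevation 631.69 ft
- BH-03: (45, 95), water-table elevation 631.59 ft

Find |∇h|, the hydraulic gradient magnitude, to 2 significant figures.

Three-point gradient (reference BH-01): Δ to BH-02 = (-90, 100, +0.46), Δ to BH-03 = (-120, 40, +0.36).
∂h/∂x = -0.002095, ∂h/∂y = +0.002714 (det = 8400).
|∇h| = √(-0.002095² + 0.002714²) = 0.003429

0.0034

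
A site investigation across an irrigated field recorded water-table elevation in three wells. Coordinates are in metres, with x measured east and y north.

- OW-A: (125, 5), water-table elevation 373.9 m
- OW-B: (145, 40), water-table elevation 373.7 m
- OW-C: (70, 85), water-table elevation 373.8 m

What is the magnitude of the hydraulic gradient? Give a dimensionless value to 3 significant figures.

With h = a·x + b·y + c and OW-A as origin, the differences give:
  20·a + 35·b = -0.2
  (-55)·a + 80·b = -0.1
Eliminate b (×80 and ×35, subtract): 3525·a = -12.50 → a = ∂h/∂x = -0.003546
Back-substitute: b = ∂h/∂y = -0.003688.
|∇h| = √(-0.003546² + -0.003688²) = 0.005116

0.00512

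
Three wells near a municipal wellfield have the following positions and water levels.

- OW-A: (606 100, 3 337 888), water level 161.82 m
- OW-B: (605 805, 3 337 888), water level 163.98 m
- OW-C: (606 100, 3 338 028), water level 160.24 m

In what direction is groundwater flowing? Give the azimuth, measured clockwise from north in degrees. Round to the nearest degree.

∂h/∂x = (163.98 − 161.82) / (605805 − 606100) = -0.007322
∂h/∂y = (160.24 − 161.82) / (3338028 − 3337888) = -0.01129
Flow direction (−∇h) has components (+0.007322 E, +0.01129 N).
Azimuth = atan2(E, N) = atan2(+0.007322, +0.01129) = 33.0° ≈ 033°.

033°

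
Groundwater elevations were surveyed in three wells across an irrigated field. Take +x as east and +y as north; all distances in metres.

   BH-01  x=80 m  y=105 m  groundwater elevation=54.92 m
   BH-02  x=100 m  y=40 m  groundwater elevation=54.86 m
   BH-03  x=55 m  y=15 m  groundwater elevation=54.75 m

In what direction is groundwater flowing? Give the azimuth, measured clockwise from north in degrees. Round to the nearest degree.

229°

Taking BH-01 as reference: BH-02−BH-01 = (20, -65, -0.06); BH-03−BH-01 = (-25, -90, -0.17).
Solve a·Δx + b·Δy = Δh: det = 20·(-90) − (-25)·(-65) = -3425.
∂h/∂x = [(-0.06)·(-90) − (-0.17)·(-65)] / -3425 = +0.001650
∂h/∂y = [20·(-0.17) − (-25)·(-0.06)] / -3425 = +0.001431
Flow direction (−∇h) has components (-0.001650 E, -0.001431 N).
Azimuth = atan2(E, N) = atan2(-0.001650, -0.001431) = 229.1° ≈ 229°.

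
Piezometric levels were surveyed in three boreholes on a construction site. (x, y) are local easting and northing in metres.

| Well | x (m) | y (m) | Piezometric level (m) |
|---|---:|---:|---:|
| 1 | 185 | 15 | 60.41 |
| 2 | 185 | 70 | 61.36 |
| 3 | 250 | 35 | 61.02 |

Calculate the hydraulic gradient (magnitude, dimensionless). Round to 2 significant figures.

0.018

Differences from 1: to 2 (Δx, Δy, Δh) = (0, 55, +0.95); to 3 = (65, 20, +0.61).
Solve a·Δx + b·Δy = Δh: det = 0·20 − 65·55 = -3575.
∂h/∂x = [(+0.95)·20 − (+0.61)·55] / -3575 = +0.004070
∂h/∂y = [0·(+0.61) − 65·(+0.95)] / -3575 = +0.01727
|∇h| = √(0.004070² + 0.01727²) = 0.01774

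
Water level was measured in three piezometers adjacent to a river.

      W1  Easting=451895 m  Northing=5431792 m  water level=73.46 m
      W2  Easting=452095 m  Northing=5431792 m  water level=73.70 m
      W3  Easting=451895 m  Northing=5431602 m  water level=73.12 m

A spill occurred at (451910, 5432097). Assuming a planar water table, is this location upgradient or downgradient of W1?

∂h/∂x = (73.70 − 73.46) / (452095 − 451895) = +0.001200
∂h/∂y = (73.12 − 73.46) / (5431602 − 5431792) = +0.001789
Head at (451910, 5432097) = 73.46 + (+0.001200)·(15) + (+0.001789)·(305) = 74.02 m.
That is higher than the 73.46 m at W1, so the point is upgradient.

upgradient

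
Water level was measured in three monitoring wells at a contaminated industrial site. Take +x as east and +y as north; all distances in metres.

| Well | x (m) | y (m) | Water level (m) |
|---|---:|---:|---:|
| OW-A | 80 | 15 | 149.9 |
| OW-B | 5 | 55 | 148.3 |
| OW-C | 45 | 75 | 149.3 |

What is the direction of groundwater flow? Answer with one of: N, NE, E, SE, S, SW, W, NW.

Three-point gradient (reference OW-A): Δ to OW-B = (-75, 40, -1.6), Δ to OW-C = (-35, 60, -0.6).
∂h/∂x = +0.02323, ∂h/∂y = +0.003548 (det = -3100).
Flow = −∇h = (-0.02323 east, -0.003548 north), which points west.

W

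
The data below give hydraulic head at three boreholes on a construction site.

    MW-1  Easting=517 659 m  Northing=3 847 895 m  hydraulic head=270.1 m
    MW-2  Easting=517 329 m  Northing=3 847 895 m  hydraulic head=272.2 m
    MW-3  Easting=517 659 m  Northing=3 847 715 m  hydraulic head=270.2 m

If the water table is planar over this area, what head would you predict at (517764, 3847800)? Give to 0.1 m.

269.5 m

∂h/∂x = (272.2 − 270.1) / (517329 − 517659) = -0.006364
∂h/∂y = (270.2 − 270.1) / (3847715 − 3847895) = -0.0005556
h(517764, 3847800) = 270.1 + (-0.006364)·(105) + (-0.0005556)·(-95) = 270.1 -0.668 +0.053 = 269.485 m.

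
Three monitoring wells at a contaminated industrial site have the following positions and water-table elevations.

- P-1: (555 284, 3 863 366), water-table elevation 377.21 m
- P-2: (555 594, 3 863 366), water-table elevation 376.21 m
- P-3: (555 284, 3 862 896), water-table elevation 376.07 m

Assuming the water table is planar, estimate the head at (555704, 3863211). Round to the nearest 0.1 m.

375.5 m

∂h/∂x = (376.21 − 377.21) / (555594 − 555284) = -0.003226
∂h/∂y = (376.07 − 377.21) / (3862896 − 3863366) = +0.002426
h(555704, 3863211) = 377.21 + (-0.003226)·(420) + (+0.002426)·(-155) = 377.21 -1.355 -0.376 = 375.479 m.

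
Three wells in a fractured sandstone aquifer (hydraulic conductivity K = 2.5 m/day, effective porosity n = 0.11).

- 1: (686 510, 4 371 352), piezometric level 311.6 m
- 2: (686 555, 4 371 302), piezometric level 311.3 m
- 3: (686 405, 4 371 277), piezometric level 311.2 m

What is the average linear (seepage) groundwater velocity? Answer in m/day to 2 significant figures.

With h = a·x + b·y + c and 1 as origin, the differences give:
  45·a + (-50)·b = -0.3
  (-105)·a + (-75)·b = -0.4
Eliminate b (×(-75) and ×(-50), subtract): -8625·a = 2.50 → a = ∂h/∂x = -0.0002899
Back-substitute: b = ∂h/∂y = +0.005739.
|∇h| = √(-0.0002899² + 0.005739²) = 0.005746
Seepage velocity v = K·i/n = 2.5 × 0.005746 / 0.11 = 0.1306 m/day.

0.13 m/day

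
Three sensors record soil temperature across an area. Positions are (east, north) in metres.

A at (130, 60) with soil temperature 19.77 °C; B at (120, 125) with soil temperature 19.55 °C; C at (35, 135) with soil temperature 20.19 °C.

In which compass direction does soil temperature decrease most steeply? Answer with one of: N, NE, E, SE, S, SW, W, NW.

With T = a·x + b·y + c and A as origin, the differences give:
  (-10)·a + 65·b = -0.22
  (-95)·a + 75·b = +0.42
Eliminate b (×75 and ×65, subtract): 5425·a = -43.800 → a = ∂T/∂x = -0.008074
Back-substitute: b = ∂T/∂y = -0.004627.
Steepest decrease is along −∇f = (+0.008074 E, +0.004627 N) → northeast.

NE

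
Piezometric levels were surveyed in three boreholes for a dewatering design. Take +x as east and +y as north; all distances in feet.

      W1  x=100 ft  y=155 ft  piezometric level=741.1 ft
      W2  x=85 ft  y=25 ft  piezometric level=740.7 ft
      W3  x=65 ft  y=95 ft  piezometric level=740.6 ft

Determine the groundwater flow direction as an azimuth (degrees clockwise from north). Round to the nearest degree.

Taking W1 as reference: W2−W1 = (-15, -130, -0.4); W3−W1 = (-35, -60, -0.5).
Determinant of the coordinate differences = (-15)·(-60) − (-35)·(-130) = -3650.
∂h/∂x = [(-0.4)·(-60) − (-0.5)·(-130)] / -3650 = +0.01123
∂h/∂y = [(-15)·(-0.5) − (-35)·(-0.4)] / -3650 = +0.001781
Flow direction (−∇h) has components (-0.01123 E, -0.001781 N).
Azimuth = atan2(E, N) = atan2(-0.01123, -0.001781) = 261.0° ≈ 261°.

261°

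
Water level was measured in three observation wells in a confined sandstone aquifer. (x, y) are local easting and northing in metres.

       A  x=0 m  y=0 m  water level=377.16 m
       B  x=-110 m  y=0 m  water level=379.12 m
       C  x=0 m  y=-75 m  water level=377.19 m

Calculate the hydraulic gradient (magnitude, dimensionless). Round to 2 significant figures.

0.018

∂h/∂x = (379.12 − 377.16) / (-110 − 0) = -0.01782
∂h/∂y = (377.19 − 377.16) / (-75 − 0) = -0.0004000
|∇h| = √(-0.01782² + -0.0004000²) = 0.01782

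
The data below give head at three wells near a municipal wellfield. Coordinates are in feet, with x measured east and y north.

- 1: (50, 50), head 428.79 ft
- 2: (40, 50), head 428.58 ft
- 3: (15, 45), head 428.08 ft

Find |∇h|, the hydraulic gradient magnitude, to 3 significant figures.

With h = a·x + b·y + c and 1 as origin, the differences give:
  (-10)·a + 0·b = -0.21
  (-35)·a + (-5)·b = -0.71
Eliminate b (×(-5) and ×0, subtract): 50·a = 1.050 → a = ∂h/∂x = +0.02100
Back-substitute: b = ∂h/∂y = -0.005000.
|∇h| = √(0.02100² + -0.005000²) = 0.02159

0.0216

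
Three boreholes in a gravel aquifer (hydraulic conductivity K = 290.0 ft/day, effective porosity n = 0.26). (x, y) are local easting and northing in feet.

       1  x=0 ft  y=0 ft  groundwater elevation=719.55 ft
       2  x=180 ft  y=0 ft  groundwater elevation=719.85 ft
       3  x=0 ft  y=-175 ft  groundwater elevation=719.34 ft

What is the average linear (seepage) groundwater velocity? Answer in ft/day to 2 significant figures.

∂h/∂x = (719.85 − 719.55) / (180 − 0) = +0.001667
∂h/∂y = (719.34 − 719.55) / (-175 − 0) = +0.001200
|∇h| = √(0.001667² + 0.001200²) = 0.002054
Seepage velocity v = K·i/n = 290.0 × 0.002054 / 0.26 = 2.291 ft/day.

2.3 ft/day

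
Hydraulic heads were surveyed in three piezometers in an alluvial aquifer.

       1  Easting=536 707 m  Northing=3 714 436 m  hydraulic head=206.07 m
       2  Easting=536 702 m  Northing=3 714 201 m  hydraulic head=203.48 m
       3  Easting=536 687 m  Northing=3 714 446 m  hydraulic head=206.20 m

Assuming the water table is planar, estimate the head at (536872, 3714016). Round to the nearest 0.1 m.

201.3 m

Differences from 1: to 2 (Δx, Δy, Δh) = (-5, -235, -2.59); to 3 = (-20, 10, +0.13).
Solve a·Δx + b·Δy = Δh: det = (-5)·10 − (-20)·(-235) = -4750.
∂h/∂x = [(-2.59)·10 − (+0.13)·(-235)] / -4750 = -0.0009789
∂h/∂y = [(-5)·(+0.13) − (-20)·(-2.59)] / -4750 = +0.01104
h(536872, 3714016) = 206.07 + (-0.0009789)·(165) + (+0.01104)·(-420) = 206.07 -0.162 -4.638 = 201.271 m.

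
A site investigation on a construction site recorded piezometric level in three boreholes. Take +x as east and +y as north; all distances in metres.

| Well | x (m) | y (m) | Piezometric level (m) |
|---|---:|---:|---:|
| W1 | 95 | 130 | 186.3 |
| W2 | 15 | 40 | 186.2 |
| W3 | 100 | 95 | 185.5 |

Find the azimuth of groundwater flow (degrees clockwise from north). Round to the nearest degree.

133°

Taking W1 as reference: W2−W1 = (-80, -90, -0.1); W3−W1 = (5, -35, -0.8).
Solve a·Δx + b·Δy = Δh: det = (-80)·(-35) − 5·(-90) = 3250.
∂h/∂x = [(-0.1)·(-35) − (-0.8)·(-90)] / 3250 = -0.02108
∂h/∂y = [(-80)·(-0.8) − 5·(-0.1)] / 3250 = +0.01985
Flow direction (−∇h) has components (+0.02108 E, -0.01985 N).
Azimuth = atan2(E, N) = atan2(+0.02108, -0.01985) = 133.3° ≈ 133°.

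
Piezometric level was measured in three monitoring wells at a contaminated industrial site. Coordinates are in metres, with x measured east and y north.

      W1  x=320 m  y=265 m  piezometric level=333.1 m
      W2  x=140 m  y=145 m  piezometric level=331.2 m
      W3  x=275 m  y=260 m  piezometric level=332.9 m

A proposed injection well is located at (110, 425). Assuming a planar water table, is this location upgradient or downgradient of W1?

Three-point gradient (reference W1): Δ to W2 = (-180, -120, -1.9), Δ to W3 = (-45, -5, -0.2).
∂h/∂x = +0.003222, ∂h/∂y = +0.01100 (det = -4500).
Head at (110, 425) = 333.1 + (+0.003222)·(-210) + (+0.01100)·(160) = 334.18 m.
That is higher than the 333.1 m at W1, so the point is upgradient.

upgradient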